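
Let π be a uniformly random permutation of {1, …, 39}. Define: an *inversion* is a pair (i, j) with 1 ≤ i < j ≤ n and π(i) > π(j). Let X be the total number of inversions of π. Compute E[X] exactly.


Write X = Σ X_I over the C(39, 2) = 741 pairs i < j, with X_I the indicator of one inversion.
There are 741 indicators.
For each fixed pair i < j, the values π(i) and π(j) are two distinct elements of {1, …, 39} in uniformly random order; by symmetry P[π(i) > π(j)] = 1/2.
By linearity: E[X] = 741 · (1/2) = C(39, 2) · (1/2) = 741/2 = 741/2 ≈ 370.5000.

E[X] = 741/2 = 370.5000.


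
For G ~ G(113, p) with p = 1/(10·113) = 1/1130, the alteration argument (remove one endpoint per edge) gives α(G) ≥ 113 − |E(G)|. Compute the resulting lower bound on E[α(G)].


E[|E(G)|] = C(113, 2)·p = 6328 · (1/1130) = 28/5.
E[α(G)] ≥ n − E[|E(G)|] = 113 − 28/5 = 537/5.
Numerically: ≈ 107.400000.
(This is only a lower bound; the true E[α(G)] may be larger.)

E[α(G)] ≥ 537/5 ≈ 107.400000.


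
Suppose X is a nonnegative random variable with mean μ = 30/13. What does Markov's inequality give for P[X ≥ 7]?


μ = E[X] = 30/13, a = 7.
Markov: P[X ≥ 7] ≤ μ/a = (30/13)/7 = 30/91.
Numerically: ≈ 0.32967.
(Since a = 7 > μ = 2.30769, the bound 30/91 is < 1 and informative.)

P[X ≥ 7] ≤ 30/91 ≈ 0.32967.


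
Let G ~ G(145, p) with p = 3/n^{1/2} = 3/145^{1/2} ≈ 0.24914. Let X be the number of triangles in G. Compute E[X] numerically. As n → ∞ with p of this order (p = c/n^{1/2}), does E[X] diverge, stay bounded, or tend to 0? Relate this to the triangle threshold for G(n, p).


Number of potential triangles: C(145, 3) = 497640.
Each occurs with probability p³ ≈ (0.24914)³ ≈ 1.5463641e-02.
By linearity: E[X] = C(145, 3)·p³ ≈ 497640 · 1.5463641e-02 ≈ 7695.32635.
Since α = 1/2 < 1, p = c/n^{1/2} ≫ 1/n is above the triangle threshold p ~ 1/n. Asymptotically E[X] ~ (c³/6)·n^{3(1−α)} = (3³/6)·n^{1.5} → ∞; triangles are abundant w.h.p.

E[X] ≈ 7695.32635; in regime p = Θ(1/n^{1/2}) E[X] diverges (above the triangle threshold p ~ 1/n).


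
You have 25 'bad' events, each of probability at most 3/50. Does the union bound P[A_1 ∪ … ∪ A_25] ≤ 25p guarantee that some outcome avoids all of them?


Union bound: P[∪_{i=1}^{25} A_i] ≤ Σ_i P[A_i] ≤ 25·p = 25·(3/50) = 3/2.
Numerically: 3/2 ≈ 1.500.
Is 3/2 < 1? NO.
Since the bound 3/2 is ≥ 1, the union bound is uninformative here; it does NOT by itself certify existence.

25·p = 3/2 ≈ 1.500; existence NOT certified by the union bound.


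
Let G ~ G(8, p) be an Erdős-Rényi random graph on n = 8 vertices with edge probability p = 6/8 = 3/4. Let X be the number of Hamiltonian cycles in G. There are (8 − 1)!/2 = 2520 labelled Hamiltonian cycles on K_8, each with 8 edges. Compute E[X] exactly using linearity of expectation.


K_8 has (8 − 1)!/2 = 2520 labelled Hamiltonian cycles.
For each such Hamiltonian cycle H, let X_H = 1 if all 8 edges of H are present in G. Then P[X_H = 1] = p^{8} = (3/4)^{8} = 6561/65536.
By linearity of expectation: E[X] = Σ_H E[X_H] = 2520 · p^{8} = 2520 · 6561/65536 = 2066715/8192.
Numerically: E[X] ≈ 252.28.

E[X] = 2520 · (3/4)^{8} = 2066715/8192 ≈ 252.28.


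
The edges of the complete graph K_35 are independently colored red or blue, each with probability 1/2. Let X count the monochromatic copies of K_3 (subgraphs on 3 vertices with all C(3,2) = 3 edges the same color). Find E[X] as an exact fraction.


Let X = Σ_S X_S over the C(35, 3) = 6545 subsets S of size 3, where X_S = 1 if the K_3 on S is monochromatic.
For a fixed S, the K_3 on S has C(3, 2) = 3 edges. P[all 3 edges red] = (1/2)^3, and likewise for blue, so P[monochromatic] = 2·(1/2)^3 = 2^{1 − 3} = 1/4.
Summing: E[X] = C(35, 3) · 2^{1 − 3} = 6545 · 1/4 = 6545/4.
Numerically: E[X] ≈ 1636.250.

E[X] = C(35,3)·2^(1−C(3,2)) = 6545/4 ≈ 1636.250.


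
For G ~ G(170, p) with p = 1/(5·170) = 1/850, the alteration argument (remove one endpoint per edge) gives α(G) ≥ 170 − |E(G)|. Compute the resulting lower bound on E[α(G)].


E[|E(G)|] = C(170, 2)·p = 14365 · (1/850) = 169/10.
E[α(G)] ≥ n − E[|E(G)|] = 170 − 169/10 = 1531/10.
Numerically: ≈ 153.1000.
(This is only a lower bound; the true E[α(G)] may be larger.)

E[α(G)] ≥ 1531/10 ≈ 153.1000.


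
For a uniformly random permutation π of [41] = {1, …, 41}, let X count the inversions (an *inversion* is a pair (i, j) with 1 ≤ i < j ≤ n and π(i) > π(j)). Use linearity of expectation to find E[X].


Write X = Σ X_I over the C(41, 2) = 820 pairs i < j, with X_I the indicator of one inversion.
There are 820 indicators.
For each fixed pair i < j, the values π(i) and π(j) are two distinct elements of {1, …, 41} in uniformly random order; by symmetry P[π(i) > π(j)] = 1/2.
By linearity: E[X] = 820 · (1/2) = C(41, 2) · (1/2) = 820/2 = 410 ≈ 410.0000.

E[X] = 410 = 410.0000.


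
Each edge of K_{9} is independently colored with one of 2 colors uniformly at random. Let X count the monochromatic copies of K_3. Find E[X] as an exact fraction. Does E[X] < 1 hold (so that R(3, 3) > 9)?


E[X] = C(9, 3) · 2^{1 − 3} = 84 · 2^{−2} = 84/4.
As a reduced fraction: E[X] = 21 ≈ 21.0000.
Is E[X] < 1? NO.
Since E[X] ≥ 1, the first-moment bound is inconclusive at n = 9; it does NOT by itself certify R(3, 3) > 9.

E[X] = 21 ≈ 21.0000; E[X] ≥ 1; first-moment method inconclusive here.


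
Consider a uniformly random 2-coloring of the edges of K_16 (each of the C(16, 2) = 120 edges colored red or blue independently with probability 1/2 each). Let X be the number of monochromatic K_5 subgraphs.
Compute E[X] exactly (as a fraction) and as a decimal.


Let X = Σ_S X_S over the C(16, 5) = 4368 subsets S of size 5, where X_S = 1 if the K_5 on S is monochromatic.
For a fixed S, the K_5 on S has C(5, 2) = 10 edges. P[all 10 edges red] = (1/2)^10, and likewise for blue, so P[monochromatic] = 2·(1/2)^10 = 2^{1 − 10} = 1/512.
By linearity of expectation: E[X] = C(16, 5) · 2^{1 − 10} = 4368 · 1/512 = 273/32.
Numerically: E[X] ≈ 8.53125.

E[X] = C(16,5)·2^(1−C(5,2)) = 273/32 ≈ 8.53125.


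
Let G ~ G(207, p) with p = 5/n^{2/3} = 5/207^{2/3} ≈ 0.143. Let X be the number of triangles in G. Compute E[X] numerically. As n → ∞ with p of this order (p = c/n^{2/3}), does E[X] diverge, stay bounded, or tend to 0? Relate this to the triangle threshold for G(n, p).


Number of potential triangles: C(207, 3) = 1456935.
Each occurs with probability p³ ≈ (0.143)³ ≈ 2.91722e-03.
By linearity: E[X] = C(207, 3)·p³ ≈ 1456935 · 2.91722e-03 ≈ 4250.201.
Since α = 2/3 < 1, p = c/n^{2/3} ≫ 1/n is above the triangle threshold p ~ 1/n. Asymptotically E[X] ~ (c³/6)·n^{3(1−α)} = (5³/6)·n^{1} → ∞; triangles are abundant w.h.p.

E[X] ≈ 4250.201; in regime p = Θ(1/n^{2/3}) E[X] diverges (above the triangle threshold p ~ 1/n).


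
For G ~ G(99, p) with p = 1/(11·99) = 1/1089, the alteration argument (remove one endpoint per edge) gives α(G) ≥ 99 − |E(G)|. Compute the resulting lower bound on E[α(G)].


E[|E(G)|] = C(99, 2)·p = 4851 · (1/1089) = 49/11.
E[α(G)] ≥ n − E[|E(G)|] = 99 − 49/11 = 1040/11.
Numerically: ≈ 94.54545.
(This is only a lower bound; the true E[α(G)] may be larger.)

E[α(G)] ≥ 1040/11 ≈ 94.54545.


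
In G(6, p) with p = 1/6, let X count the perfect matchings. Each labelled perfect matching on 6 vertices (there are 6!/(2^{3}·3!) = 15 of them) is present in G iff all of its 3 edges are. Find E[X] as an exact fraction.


K_6 has 6!/(2^{3}·3!) = 15 labelled perfect matchings.
For each such perfect matching H, let X_H = 1 if all 3 edges of H are present in G. Then P[X_H = 1] = p^{3} = (1/6)^{3} = 1/216.
By linearity: E[X] = Σ_H E[X_H] = 15 · p^{3} = 15 · 1/216 = 5/72.
Numerically: E[X] ≈ 0.0694.

E[X] = 15 · (1/6)^{3} = 5/72 ≈ 0.0694.


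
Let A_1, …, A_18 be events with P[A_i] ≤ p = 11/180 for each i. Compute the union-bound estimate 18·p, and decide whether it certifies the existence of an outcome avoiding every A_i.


Union bound: P[∪_{i=1}^{18} A_i] ≤ Σ_i P[A_i] ≤ 18·p = 18·(11/180) = 11/10.
Numerically: 11/10 ≈ 1.100000.
Is 11/10 < 1? NO.
Since the bound 11/10 is ≥ 1, the union bound is uninformative here; it does NOT by itself certify existence.

18·p = 11/10 ≈ 1.100000; existence NOT certified by the union bound.


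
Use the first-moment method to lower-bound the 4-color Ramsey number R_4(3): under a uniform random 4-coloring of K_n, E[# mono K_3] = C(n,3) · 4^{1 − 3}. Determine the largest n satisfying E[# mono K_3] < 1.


We need C(n, 3) · 4^{1 − 3} < 1, i.e. C(n, 3) < 4^{3 − 1} = 16.
Check values of n near the boundary:
  n = 3: C(3, 3) = 1; 1 < 16? YES
  n = 4: C(4, 3) = 4; 4 < 16? YES
  n = 5: C(5, 3) = 10; 10 < 16? YES
  n = 6: C(6, 3) = 20; 20 < 16? NO
  n = 7: C(7, 3) = 35; 35 < 16? NO
The largest n with C(n, 3) < 16 is n = 5 (where E[X] = 5/8 ≈ 0.62500). Hence R_4(3) > 5, i.e. R_4(3) ≥ 6.

Largest n = 5; hence R_4(3) > 5.


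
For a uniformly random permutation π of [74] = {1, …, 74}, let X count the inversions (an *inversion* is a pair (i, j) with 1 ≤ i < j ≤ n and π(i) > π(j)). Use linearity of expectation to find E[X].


Write X = Σ X_I over the C(74, 2) = 2701 pairs i < j, with X_I the indicator of one inversion.
There are 2701 indicators.
For each fixed pair i < j, the values π(i) and π(j) are two distinct elements of {1, …, 74} in uniformly random order; by symmetry P[π(i) > π(j)] = 1/2.
By linearity: E[X] = 2701 · (1/2) = C(74, 2) · (1/2) = 2701/2 = 2701/2 ≈ 1350.50000.

E[X] = 2701/2 = 1350.50000.


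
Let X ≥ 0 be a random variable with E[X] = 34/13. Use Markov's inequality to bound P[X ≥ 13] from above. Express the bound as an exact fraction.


μ = E[X] = 34/13, a = 13.
Markov: P[X ≥ 13] ≤ μ/a = (34/13)/13 = 34/169.
Numerically: ≈ 0.2012.
(Since a = 13 > μ = 2.6154, the bound 34/169 is < 1 and informative.)

P[X ≥ 13] ≤ 34/169 ≈ 0.2012.


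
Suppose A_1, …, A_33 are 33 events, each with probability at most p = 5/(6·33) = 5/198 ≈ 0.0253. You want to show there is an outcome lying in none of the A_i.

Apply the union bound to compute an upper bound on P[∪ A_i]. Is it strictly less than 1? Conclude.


Union bound: P[∪_{i=1}^{33} A_i] ≤ Σ_i P[A_i] ≤ 33·p = 33·(5/198) = 5/6.
Numerically: 5/6 ≈ 0.8333.
Is 5/6 < 1? YES.
Since P[∪ A_i] ≤ 5/6 < 1, the complement has P[∩ A_i^c] ≥ 1 − 5/6 = 1/6 > 0, so some outcome avoids every A_i.

33·p = 5/6 ≈ 0.8333; existence CERTIFIED by the union bound.


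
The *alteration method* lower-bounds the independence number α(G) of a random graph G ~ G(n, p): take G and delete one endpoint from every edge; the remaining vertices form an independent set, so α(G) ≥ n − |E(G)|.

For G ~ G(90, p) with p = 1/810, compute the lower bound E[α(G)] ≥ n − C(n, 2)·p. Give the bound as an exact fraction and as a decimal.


E[|E(G)|] = C(90, 2)·p = 4005 · (1/810) = 89/18.
E[α(G)] ≥ n − E[|E(G)|] = 90 − 89/18 = 1531/18.
Numerically: ≈ 85.05556.
(This is only a lower bound; the true E[α(G)] may be larger.)

E[α(G)] ≥ 1531/18 ≈ 85.05556.


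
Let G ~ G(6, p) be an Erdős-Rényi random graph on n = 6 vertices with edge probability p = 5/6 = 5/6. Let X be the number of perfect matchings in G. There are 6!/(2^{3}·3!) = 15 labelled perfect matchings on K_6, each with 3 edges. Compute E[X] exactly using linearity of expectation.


K_6 has 6!/(2^{3}·3!) = 15 labelled perfect matchings.
For each such perfect matching H, let X_H = 1 if all 3 edges of H are present in G. Then P[X_H = 1] = p^{3} = (5/6)^{3} = 125/216.
By linearity: E[X] = Σ_H E[X_H] = 15 · p^{3} = 15 · 125/216 = 625/72.
Numerically: E[X] ≈ 8.68.

E[X] = 15 · (5/6)^{3} = 625/72 ≈ 8.68.


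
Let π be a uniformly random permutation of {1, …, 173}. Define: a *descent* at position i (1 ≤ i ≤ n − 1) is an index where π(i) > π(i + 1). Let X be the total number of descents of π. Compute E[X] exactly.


Write X = Σ X_I over i = 1, …, 172, with X_I the indicator of one descent.
There are 172 indicators.
For each fixed i, the pair (π(i), π(i+1)) is a uniformly random ordered pair of distinct values from {1, …, 173}; by symmetry P[π(i) > π(i+1)] = 1/2.
By linearity: E[X] = 172 · (1/2) = (173 − 1) · (1/2) = 86 ≈ 86.000.

E[X] = 86 = 86.000.


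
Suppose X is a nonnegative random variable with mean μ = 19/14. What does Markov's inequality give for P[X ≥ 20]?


μ = E[X] = 19/14, a = 20.
Markov: P[X ≥ 20] ≤ μ/a = (19/14)/20 = 19/280.
Numerically: ≈ 0.06786.
(Since a = 20 > μ = 1.35714, the bound 19/280 is < 1 and informative.)

P[X ≥ 20] ≤ 19/280 ≈ 0.06786.


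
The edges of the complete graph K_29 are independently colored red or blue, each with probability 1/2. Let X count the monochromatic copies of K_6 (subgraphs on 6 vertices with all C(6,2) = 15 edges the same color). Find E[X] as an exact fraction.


Let X = Σ_S X_S over the C(29, 6) = 475020 subsets S of size 6, where X_S = 1 if the K_6 on S is monochromatic.
For a fixed S, the K_6 on S has C(6, 2) = 15 edges. P[all 15 edges red] = (1/2)^15, and likewise for blue, so P[monochromatic] = 2·(1/2)^15 = 2^{1 − 15} = 1/16384.
By linearity: E[X] = C(29, 6) · 2^{1 − 15} = 475020 · 1/16384 = 118755/4096.
Numerically: E[X] ≈ 28.99292.

E[X] = C(29,6)·2^(1−C(6,2)) = 118755/4096 ≈ 28.99292.


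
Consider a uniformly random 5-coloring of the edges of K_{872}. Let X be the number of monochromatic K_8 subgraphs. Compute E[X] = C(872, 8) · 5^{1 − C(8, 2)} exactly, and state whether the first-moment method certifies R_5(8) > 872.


E[X] = C(872, 8) · 5^{1 − 28} = 8028343903111291045 · 5^{−27} = 8028343903111291045/7450580596923828125.
As a reduced fraction: E[X] = 1605668780622258209/1490116119384765625 ≈ 1.078.
Is E[X] < 1? NO.
Since E[X] ≥ 1, the first-moment bound is inconclusive at n = 872; it does NOT by itself certify R_5(8) > 872.

E[X] = 1605668780622258209/1490116119384765625 ≈ 1.078; E[X] ≥ 1; first-moment method inconclusive here.


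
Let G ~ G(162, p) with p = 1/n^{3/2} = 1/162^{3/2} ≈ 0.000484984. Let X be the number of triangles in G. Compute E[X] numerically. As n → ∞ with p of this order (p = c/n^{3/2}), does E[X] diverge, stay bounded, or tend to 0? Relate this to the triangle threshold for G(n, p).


Number of potential triangles: C(162, 3) = 695520.
Each occurs with probability p³ ≈ (0.000484984)³ ≈ 1.14072887e-10.
By linearity: E[X] = C(162, 3)·p³ ≈ 695520 · 1.14072887e-10 ≈ 0.000079.
Since α = 3/2 > 1, p = c/n^{3/2} = o(1/n) is below the triangle threshold p ~ 1/n. Asymptotically E[X] ~ (c³/6)·n^{3(1−α)} = (1³/6)·n^{-1.5} → 0, so by Markov's inequality G has no triangles w.h.p.

E[X] ≈ 0.000079; in regime p = Θ(1/n^{3/2}) E[X] tends to 0 (below the triangle threshold p ~ 1/n).


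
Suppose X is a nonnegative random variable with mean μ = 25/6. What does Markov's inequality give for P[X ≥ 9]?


μ = E[X] = 25/6, a = 9.
Markov: P[X ≥ 9] ≤ μ/a = (25/6)/9 = 25/54.
Numerically: ≈ 0.462963.
(Since a = 9 > μ = 4.166667, the bound 25/54 is < 1 and informative.)

P[X ≥ 9] ≤ 25/54 ≈ 0.462963.


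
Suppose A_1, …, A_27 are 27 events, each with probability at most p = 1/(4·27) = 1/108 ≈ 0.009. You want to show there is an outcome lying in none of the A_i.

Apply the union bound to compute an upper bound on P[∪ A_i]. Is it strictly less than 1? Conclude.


Union bound: P[∪_{i=1}^{27} A_i] ≤ Σ_i P[A_i] ≤ 27·p = 27·(1/108) = 1/4.
Numerically: 1/4 ≈ 0.250.
Is 1/4 < 1? YES.
Since P[∪ A_i] ≤ 1/4 < 1, the complement has P[∩ A_i^c] ≥ 1 − 1/4 = 3/4 > 0, so some outcome avoids every A_i.

27·p = 1/4 ≈ 0.250; existence CERTIFIED by the union bound.


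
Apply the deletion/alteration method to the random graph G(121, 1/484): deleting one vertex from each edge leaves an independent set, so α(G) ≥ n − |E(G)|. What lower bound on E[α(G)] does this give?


E[|E(G)|] = C(121, 2)·p = 7260 · (1/484) = 15.
E[α(G)] ≥ n − E[|E(G)|] = 121 − 15 = 106.
Numerically: ≈ 106.0000.
(This is only a lower bound; the true E[α(G)] may be larger.)

E[α(G)] ≥ 106 ≈ 106.0000.


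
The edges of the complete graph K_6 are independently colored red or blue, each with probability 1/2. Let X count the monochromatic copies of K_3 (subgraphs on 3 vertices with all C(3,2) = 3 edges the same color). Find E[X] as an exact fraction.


Let X = Σ_S X_S over the C(6, 3) = 20 subsets S of size 3, where X_S = 1 if the K_3 on S is monochromatic.
For a fixed S, the K_3 on S has C(3, 2) = 3 edges. P[all 3 edges red] = (1/2)^3, and likewise for blue, so P[monochromatic] = 2·(1/2)^3 = 2^{1 − 3} = 1/4.
By linearity: E[X] = C(6, 3) · 2^{1 − 3} = 20 · 1/4 = 5.
Numerically: E[X] ≈ 5.000.

E[X] = C(6,3)·2^(1−C(3,2)) = 5 ≈ 5.000.


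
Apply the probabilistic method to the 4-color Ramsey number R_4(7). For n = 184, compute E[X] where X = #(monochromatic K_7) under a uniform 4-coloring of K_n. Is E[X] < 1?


E[X] = C(184, 7) · 4^{1 − 21} = 1262216571096 · 4^{−20} = 1262216571096/1099511627776.
As a reduced fraction: E[X] = 157777071387/137438953472 ≈ 1.14798.
Is E[X] < 1? NO.
Since E[X] ≥ 1, the first-moment bound is inconclusive at n = 184; it does NOT by itself certify R_4(7) > 184.

E[X] = 157777071387/137438953472 ≈ 1.14798; E[X] ≥ 1; first-moment method inconclusive here.


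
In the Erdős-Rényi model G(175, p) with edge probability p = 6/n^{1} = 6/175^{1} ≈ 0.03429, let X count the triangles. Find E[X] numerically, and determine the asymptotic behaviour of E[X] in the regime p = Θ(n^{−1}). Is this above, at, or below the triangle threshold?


Number of potential triangles: C(175, 3) = 877975.
Each occurs with probability p³ ≈ (0.03429)³ ≈ 4.030321e-05.
By linearity: E[X] = C(175, 3)·p³ ≈ 877975 · 4.030321e-05 ≈ 35.3852.
Here α = 1, so p = 6/n is exactly at the triangle threshold p ~ 1/n. Asymptotically E[X] → c³/6 = 6³/6 = 36 ≈ 36.0000, a bounded constant. In this regime the triangle count is asymptotically Poisson(c³/6).

E[X] ≈ 35.3852; in regime p = Θ(1/n^{1}) E[X] stays bounded (at the triangle threshold p ~ 1/n).


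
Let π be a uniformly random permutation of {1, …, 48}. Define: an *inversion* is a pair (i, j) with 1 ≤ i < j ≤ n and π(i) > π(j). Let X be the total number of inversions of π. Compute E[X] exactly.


Write X = Σ X_I over the C(48, 2) = 1128 pairs i < j, with X_I the indicator of one inversion.
There are 1128 indicators.
For each fixed pair i < j, the values π(i) and π(j) are two distinct elements of {1, …, 48} in uniformly random order; by symmetry P[π(i) > π(j)] = 1/2.
By linearity: E[X] = 1128 · (1/2) = C(48, 2) · (1/2) = 1128/2 = 564 ≈ 564.000.

E[X] = 564 = 564.000.


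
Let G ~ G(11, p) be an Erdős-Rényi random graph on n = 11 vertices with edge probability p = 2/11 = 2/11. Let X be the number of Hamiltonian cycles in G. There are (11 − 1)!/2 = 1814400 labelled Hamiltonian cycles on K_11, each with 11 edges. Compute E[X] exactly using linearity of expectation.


K_11 has (11 − 1)!/2 = 1814400 labelled Hamiltonian cycles.
For each such Hamiltonian cycle H, let X_H = 1 if all 11 edges of H are present in G. Then P[X_H = 1] = p^{11} = (2/11)^{11} = 2048/285311670611.
By linearity of expectation: E[X] = Σ_H E[X_H] = 1814400 · p^{11} = 1814400 · 2048/285311670611 = 3715891200/285311670611.
Numerically: E[X] ≈ 0.01302.

E[X] = 1814400 · (2/11)^{11} = 3715891200/285311670611 ≈ 0.01302.


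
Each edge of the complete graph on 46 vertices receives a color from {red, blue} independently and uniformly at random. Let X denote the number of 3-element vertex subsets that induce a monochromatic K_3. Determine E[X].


Let X = Σ_S X_S over the C(46, 3) = 15180 subsets S of size 3, where X_S = 1 if the K_3 on S is monochromatic.
For a fixed S, the K_3 on S has C(3, 2) = 3 edges. P[all 3 edges red] = (1/2)^3, and likewise for blue, so P[monochromatic] = 2·(1/2)^3 = 2^{1 − 3} = 1/4.
By linearity: E[X] = C(46, 3) · 2^{1 − 3} = 15180 · 1/4 = 3795.
Numerically: E[X] ≈ 3795.00000.

E[X] = C(46,3)·2^(1−C(3,2)) = 3795 ≈ 3795.00000.


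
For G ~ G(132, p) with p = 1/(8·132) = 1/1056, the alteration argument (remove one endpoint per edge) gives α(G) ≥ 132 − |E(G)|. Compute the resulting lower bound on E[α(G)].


E[|E(G)|] = C(132, 2)·p = 8646 · (1/1056) = 131/16.
E[α(G)] ≥ n − E[|E(G)|] = 132 − 131/16 = 1981/16.
Numerically: ≈ 123.81250.
(This is only a lower bound; the true E[α(G)] may be larger.)

E[α(G)] ≥ 1981/16 ≈ 123.81250.


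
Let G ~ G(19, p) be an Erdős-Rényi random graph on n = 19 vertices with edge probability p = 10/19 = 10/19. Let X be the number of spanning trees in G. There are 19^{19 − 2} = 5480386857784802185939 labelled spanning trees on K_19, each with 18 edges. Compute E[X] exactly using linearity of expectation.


K_19 has 19^{19 − 2} = 5480386857784802185939 labelled spanning trees.
For each such spanning tree H, let X_H = 1 if all 18 edges of H are present in G. Then P[X_H = 1] = p^{18} = (10/19)^{18} = 1000000000000000000/104127350297911241532841.
Summing the indicators: E[X] = Σ_H E[X_H] = 5480386857784802185939 · p^{18} = 5480386857784802185939 · 1000000000000000000/104127350297911241532841 = 1000000000000000000/19.
Numerically: E[X] ≈ 5.2632e+16.

E[X] = 5480386857784802185939 · (10/19)^{18} = 1000000000000000000/19 ≈ 5.2632e+16.


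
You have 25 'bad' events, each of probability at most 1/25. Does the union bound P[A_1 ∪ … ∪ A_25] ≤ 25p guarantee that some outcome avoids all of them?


Union bound: P[∪_{i=1}^{25} A_i] ≤ Σ_i P[A_i] ≤ 25·p = 25·(1/25) = 1.
Numerically: 1 ≈ 1.00000.
Is 1 < 1? NO.
Since the bound 1 is ≥ 1, the union bound is uninformative here; it does NOT by itself certify existence.

25·p = 1 ≈ 1.00000; existence NOT certified by the union bound.


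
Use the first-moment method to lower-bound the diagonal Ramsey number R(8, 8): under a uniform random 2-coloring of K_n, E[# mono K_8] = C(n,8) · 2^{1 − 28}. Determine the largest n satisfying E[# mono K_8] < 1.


We need C(n, 8) · 2^{1 − 28} < 1, i.e. C(n, 8) < 2^{28 − 1} = 134217728.
Check values of n near the boundary:
  n = 38: C(38, 8) = 48903492; 48903492 < 134217728? YES
  n = 39: C(39, 8) = 61523748; 61523748 < 134217728? YES
  n = 40: C(40, 8) = 76904685; 76904685 < 134217728? YES
  n = 41: C(41, 8) = 95548245; 95548245 < 134217728? YES
  n = 42: C(42, 8) = 118030185; 118030185 < 134217728? YES
  n = 43: C(43, 8) = 145008513; 145008513 < 134217728? NO
The largest n with C(n, 8) < 134217728 is n = 42 (where E[X] = 118030185/134217728 ≈ 0.8793934). Hence R(8, 8) > 42, i.e. R(8, 8) ≥ 43.

Largest n = 42; hence R(8, 8) > 42.


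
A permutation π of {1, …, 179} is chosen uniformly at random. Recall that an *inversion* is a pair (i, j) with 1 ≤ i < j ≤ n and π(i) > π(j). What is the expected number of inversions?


Write X = Σ X_I over the C(179, 2) = 15931 pairs i < j, with X_I the indicator of one inversion.
There are 15931 indicators.
For each fixed pair i < j, the values π(i) and π(j) are two distinct elements of {1, …, 179} in uniformly random order; by symmetry P[π(i) > π(j)] = 1/2.
By linearity: E[X] = 15931 · (1/2) = C(179, 2) · (1/2) = 15931/2 = 15931/2 ≈ 7965.50000.

E[X] = 15931/2 = 7965.50000.


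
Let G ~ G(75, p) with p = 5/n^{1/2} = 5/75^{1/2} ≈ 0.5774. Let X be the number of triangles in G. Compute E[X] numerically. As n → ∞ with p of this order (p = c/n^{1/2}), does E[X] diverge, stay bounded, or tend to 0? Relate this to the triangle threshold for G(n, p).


Number of potential triangles: C(75, 3) = 67525.
Each occurs with probability p³ ≈ (0.5774)³ ≈ 1.924501e-01.
By linearity: E[X] = C(75, 3)·p³ ≈ 67525 · 1.924501e-01 ≈ 12995.1923.
Since α = 1/2 < 1, p = c/n^{1/2} ≫ 1/n is above the triangle threshold p ~ 1/n. Asymptotically E[X] ~ (c³/6)·n^{3(1−α)} = (5³/6)·n^{1.5} → ∞; triangles are abundant w.h.p.

E[X] ≈ 12995.1923; in regime p = Θ(1/n^{1/2}) E[X] diverges (above the triangle threshold p ~ 1/n).


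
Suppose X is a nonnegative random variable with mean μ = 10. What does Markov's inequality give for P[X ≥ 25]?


μ = E[X] = 10, a = 25.
Markov: P[X ≥ 25] ≤ μ/a = (10)/25 = 2/5.
Numerically: ≈ 0.40000.
(Since a = 25 > μ = 10.00000, the bound 2/5 is < 1 and informative.)

P[X ≥ 25] ≤ 2/5 ≈ 0.40000.


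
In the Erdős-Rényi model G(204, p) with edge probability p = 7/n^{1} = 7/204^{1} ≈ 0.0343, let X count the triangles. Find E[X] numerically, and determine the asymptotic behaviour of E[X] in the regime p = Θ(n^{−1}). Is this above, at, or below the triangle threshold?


Number of potential triangles: C(204, 3) = 1394204.
Each occurs with probability p³ ≈ (0.0343)³ ≈ 4.04021e-05.
By linearity: E[X] = C(204, 3)·p³ ≈ 1394204 · 4.04021e-05 ≈ 56.329.
Here α = 1, so p = 7/n is exactly at the triangle threshold p ~ 1/n. Asymptotically E[X] → c³/6 = 7³/6 = 343/6 ≈ 57.167, a bounded constant. In this regime the triangle count is asymptotically Poisson(c³/6).

E[X] ≈ 56.329; in regime p = Θ(1/n^{1}) E[X] stays bounded (at the triangle threshold p ~ 1/n).


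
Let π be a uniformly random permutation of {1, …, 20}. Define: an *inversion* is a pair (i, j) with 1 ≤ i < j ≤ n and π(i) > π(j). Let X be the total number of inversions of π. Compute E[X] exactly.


Write X = Σ X_I over the C(20, 2) = 190 pairs i < j, with X_I the indicator of one inversion.
There are 190 indicators.
For each fixed pair i < j, the values π(i) and π(j) are two distinct elements of {1, …, 20} in uniformly random order; by symmetry P[π(i) > π(j)] = 1/2.
By linearity: E[X] = 190 · (1/2) = C(20, 2) · (1/2) = 190/2 = 95 ≈ 95.00000.

E[X] = 95 = 95.00000.


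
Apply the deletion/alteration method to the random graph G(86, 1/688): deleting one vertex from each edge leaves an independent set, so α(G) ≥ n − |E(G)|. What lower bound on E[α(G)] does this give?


E[|E(G)|] = C(86, 2)·p = 3655 · (1/688) = 85/16.
E[α(G)] ≥ n − E[|E(G)|] = 86 − 85/16 = 1291/16.
Numerically: ≈ 80.68750.
(This is only a lower bound; the true E[α(G)] may be larger.)

E[α(G)] ≥ 1291/16 ≈ 80.68750.


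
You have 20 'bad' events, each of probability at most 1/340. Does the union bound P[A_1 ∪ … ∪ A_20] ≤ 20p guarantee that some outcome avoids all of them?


Union bound: P[∪_{i=1}^{20} A_i] ≤ Σ_i P[A_i] ≤ 20·p = 20·(1/340) = 1/17.
Numerically: 1/17 ≈ 0.059.
Is 1/17 < 1? YES.
Since P[∪ A_i] ≤ 1/17 < 1, the complement has P[∩ A_i^c] ≥ 1 − 1/17 = 16/17 > 0, so some outcome avoids every A_i.

20·p = 1/17 ≈ 0.059; existence CERTIFIED by the union bound.


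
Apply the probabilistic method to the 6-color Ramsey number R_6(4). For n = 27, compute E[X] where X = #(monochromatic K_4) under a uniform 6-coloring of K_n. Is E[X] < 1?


E[X] = C(27, 4) · 6^{1 − 6} = 17550 · 6^{−5} = 17550/7776.
As a reduced fraction: E[X] = 325/144 ≈ 2.2569.
Is E[X] < 1? NO.
Since E[X] ≥ 1, the first-moment bound is inconclusive at n = 27; it does NOT by itself certify R_6(4) > 27.

E[X] = 325/144 ≈ 2.2569; E[X] ≥ 1; first-moment method inconclusive here.


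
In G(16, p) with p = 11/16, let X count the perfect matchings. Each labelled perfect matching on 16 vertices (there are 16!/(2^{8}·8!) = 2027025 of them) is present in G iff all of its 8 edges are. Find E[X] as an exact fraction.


K_16 has 16!/(2^{8}·8!) = 2027025 labelled perfect matchings.
For each such perfect matching H, let X_H = 1 if all 8 edges of H are present in G. Then P[X_H = 1] = p^{8} = (11/16)^{8} = 214358881/4294967296.
By linearity: E[X] = Σ_H E[X_H] = 2027025 · p^{8} = 2027025 · 214358881/4294967296 = 434510810759025/4294967296.
Numerically: E[X] ≈ 1.0117e+05.

E[X] = 2027025 · (11/16)^{8} = 434510810759025/4294967296 ≈ 1.0117e+05.


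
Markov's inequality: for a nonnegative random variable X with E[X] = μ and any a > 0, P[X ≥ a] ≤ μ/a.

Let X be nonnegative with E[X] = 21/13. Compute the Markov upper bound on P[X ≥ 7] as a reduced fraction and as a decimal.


μ = E[X] = 21/13, a = 7.
Markov: P[X ≥ 7] ≤ μ/a = (21/13)/7 = 3/13.
Numerically: ≈ 0.231.
(Since a = 7 > μ = 1.615, the bound 3/13 is < 1 and informative.)

P[X ≥ 7] ≤ 3/13 ≈ 0.231.


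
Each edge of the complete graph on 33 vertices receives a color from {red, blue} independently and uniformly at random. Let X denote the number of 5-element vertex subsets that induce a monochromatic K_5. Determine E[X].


Let X = Σ_S X_S over the C(33, 5) = 237336 subsets S of size 5, where X_S = 1 if the K_5 on S is monochromatic.
For a fixed S, the K_5 on S has C(5, 2) = 10 edges. P[all 10 edges red] = (1/2)^10, and likewise for blue, so P[monochromatic] = 2·(1/2)^10 = 2^{1 − 10} = 1/512.
Summing: E[X] = C(33, 5) · 2^{1 − 10} = 237336 · 1/512 = 29667/64.
Numerically: E[X] ≈ 463.547.

E[X] = C(33,5)·2^(1−C(5,2)) = 29667/64 ≈ 463.547.


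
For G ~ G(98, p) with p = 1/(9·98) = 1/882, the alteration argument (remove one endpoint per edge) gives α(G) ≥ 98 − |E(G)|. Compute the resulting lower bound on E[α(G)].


E[|E(G)|] = C(98, 2)·p = 4753 · (1/882) = 97/18.
E[α(G)] ≥ n − E[|E(G)|] = 98 − 97/18 = 1667/18.
Numerically: ≈ 92.611.
(This is only a lower bound; the true E[α(G)] may be larger.)

E[α(G)] ≥ 1667/18 ≈ 92.611.


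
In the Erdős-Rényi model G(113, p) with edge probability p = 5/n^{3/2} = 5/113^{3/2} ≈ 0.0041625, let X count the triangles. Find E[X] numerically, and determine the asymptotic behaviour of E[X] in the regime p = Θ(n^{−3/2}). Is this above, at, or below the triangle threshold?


Number of potential triangles: C(113, 3) = 234136.
Each occurs with probability p³ ≈ (0.0041625)³ ≈ 7.2120216e-08.
By linearity: E[X] = C(113, 3)·p³ ≈ 234136 · 7.2120216e-08 ≈ 0.01689.
Since α = 3/2 > 1, p = c/n^{3/2} = o(1/n) is below the triangle threshold p ~ 1/n. Asymptotically E[X] ~ (c³/6)·n^{3(1−α)} = (5³/6)·n^{-1.5} → 0, so by Markov's inequality G has no triangles w.h.p.

E[X] ≈ 0.01689; in regime p = Θ(1/n^{3/2}) E[X] tends to 0 (below the triangle threshold p ~ 1/n).


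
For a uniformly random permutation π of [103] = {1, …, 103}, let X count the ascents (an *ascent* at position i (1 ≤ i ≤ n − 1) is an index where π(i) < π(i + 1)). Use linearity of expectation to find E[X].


Write X = Σ X_I over i = 1, …, 102, with X_I the indicator of one ascent.
There are 102 indicators.
For each fixed i, the pair (π(i), π(i+1)) is a uniformly random ordered pair of distinct values from {1, …, 103}; by symmetry P[π(i) < π(i+1)] = 1/2.
By linearity: E[X] = 102 · (1/2) = (103 − 1) · (1/2) = 51 ≈ 51.0000.

E[X] = 51 = 51.0000.


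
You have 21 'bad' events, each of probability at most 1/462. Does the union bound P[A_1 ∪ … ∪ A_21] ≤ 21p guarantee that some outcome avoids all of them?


Union bound: P[∪_{i=1}^{21} A_i] ≤ Σ_i P[A_i] ≤ 21·p = 21·(1/462) = 1/22.
Numerically: 1/22 ≈ 0.04545.
Is 1/22 < 1? YES.
Since P[∪ A_i] ≤ 1/22 < 1, the complement has P[∩ A_i^c] ≥ 1 − 1/22 = 21/22 > 0, so some outcome avoids every A_i.

21·p = 1/22 ≈ 0.04545; existence CERTIFIED by the union bound.


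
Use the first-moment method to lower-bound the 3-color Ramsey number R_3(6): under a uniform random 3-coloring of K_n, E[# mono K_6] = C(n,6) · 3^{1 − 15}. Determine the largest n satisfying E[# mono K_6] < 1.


We need C(n, 6) · 3^{1 − 15} < 1, i.e. C(n, 6) < 3^{15 − 1} = 4782969.
Check values of n near the boundary:
  n = 35: C(35, 6) = 1623160; 1623160 < 4782969? YES
  n = 36: C(36, 6) = 1947792; 1947792 < 4782969? YES
  n = 37: C(37, 6) = 2324784; 2324784 < 4782969? YES
  n = 38: C(38, 6) = 2760681; 2760681 < 4782969? YES
  n = 39: C(39, 6) = 3262623; 3262623 < 4782969? YES
  n = 40: C(40, 6) = 3838380; 3838380 < 4782969? YES
  n = 41: C(41, 6) = 4496388; 4496388 < 4782969? YES
  n = 42: C(42, 6) = 5245786; 5245786 < 4782969? NO
The largest n with C(n, 6) < 4782969 is n = 41 (where E[X] = 1498796/1594323 ≈ 0.94008). Hence R_3(6) > 41, i.e. R_3(6) ≥ 42.

Largest n = 41; hence R_3(6) > 41.


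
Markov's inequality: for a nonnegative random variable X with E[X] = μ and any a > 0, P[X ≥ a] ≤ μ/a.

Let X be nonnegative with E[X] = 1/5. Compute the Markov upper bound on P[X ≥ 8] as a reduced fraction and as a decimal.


μ = E[X] = 1/5, a = 8.
Markov: P[X ≥ 8] ≤ μ/a = (1/5)/8 = 1/40.
Numerically: ≈ 0.025.
(Since a = 8 > μ = 0.200, the bound 1/40 is < 1 and informative.)

P[X ≥ 8] ≤ 1/40 ≈ 0.025.


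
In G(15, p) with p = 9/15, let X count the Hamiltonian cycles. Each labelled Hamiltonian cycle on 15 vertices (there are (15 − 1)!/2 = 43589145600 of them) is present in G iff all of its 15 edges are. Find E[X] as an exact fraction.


K_15 has (15 − 1)!/2 = 43589145600 labelled Hamiltonian cycles.
For each such Hamiltonian cycle H, let X_H = 1 if all 15 edges of H are present in G. Then P[X_H = 1] = p^{15} = (3/5)^{15} = 14348907/30517578125.
By linearity: E[X] = Σ_H E[X_H] = 43589145600 · p^{15} = 43589145600 · 14348907/30517578125 = 25018263856954368/1220703125.
Numerically: E[X] ≈ 2.0495e+07.

E[X] = 43589145600 · (3/5)^{15} = 25018263856954368/1220703125 ≈ 2.0495e+07.


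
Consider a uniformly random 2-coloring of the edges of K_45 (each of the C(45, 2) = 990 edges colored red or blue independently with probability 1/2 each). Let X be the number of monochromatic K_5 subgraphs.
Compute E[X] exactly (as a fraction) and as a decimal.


Let X = Σ_S X_S over the C(45, 5) = 1221759 subsets S of size 5, where X_S = 1 if the K_5 on S is monochromatic.
For a fixed S, the K_5 on S has C(5, 2) = 10 edges. P[all 10 edges red] = (1/2)^10, and likewise for blue, so P[monochromatic] = 2·(1/2)^10 = 2^{1 − 10} = 1/512.
By linearity of expectation: E[X] = C(45, 5) · 2^{1 − 10} = 1221759 · 1/512 = 1221759/512.
Numerically: E[X] ≈ 2386.248047.

E[X] = C(45,5)·2^(1−C(5,2)) = 1221759/512 ≈ 2386.248047.


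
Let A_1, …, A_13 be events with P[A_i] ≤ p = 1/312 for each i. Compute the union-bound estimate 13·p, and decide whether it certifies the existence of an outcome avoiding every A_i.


Union bound: P[∪_{i=1}^{13} A_i] ≤ Σ_i P[A_i] ≤ 13·p = 13·(1/312) = 1/24.
Numerically: 1/24 ≈ 0.0417.
Is 1/24 < 1? YES.
Since P[∪ A_i] ≤ 1/24 < 1, the complement has P[∩ A_i^c] ≥ 1 − 1/24 = 23/24 > 0, so some outcome avoids every A_i.

13·p = 1/24 ≈ 0.0417; existence CERTIFIED by the union bound.


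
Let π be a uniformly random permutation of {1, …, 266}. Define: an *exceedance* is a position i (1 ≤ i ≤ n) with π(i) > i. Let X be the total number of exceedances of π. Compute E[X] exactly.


Write X = Σ_{i=1}^{266} X_i, where X_i = 1_{π(i) > i}.
For each fixed i, π(i) is uniform over {1, …, 266} (marginal of a uniform permutation), so P[π(i) > i] = (n − i)/n. Summing: Σ_{i=1}^{266} (n − i)/n = (0 + 1 + … + 265)/266 = 266(266 − 1)/(2·266) = (266 − 1)/2.
Hence E[X] = Σ_{i=1}^{266} (266 − i)/266 = 265/2 ≈ 132.50000.

E[X] = 265/2 = 132.50000.


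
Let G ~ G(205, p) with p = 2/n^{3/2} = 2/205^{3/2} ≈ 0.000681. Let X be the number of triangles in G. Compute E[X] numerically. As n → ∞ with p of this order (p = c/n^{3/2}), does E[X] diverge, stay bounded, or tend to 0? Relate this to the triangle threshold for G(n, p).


Number of potential triangles: C(205, 3) = 1414910.
Each occurs with probability p³ ≈ (0.000681)³ ≈ 3.16372e-10.
By linearity: E[X] = C(205, 3)·p³ ≈ 1414910 · 3.16372e-10 ≈ 0.000.
Since α = 3/2 > 1, p = c/n^{3/2} = o(1/n) is below the triangle threshold p ~ 1/n. Asymptotically E[X] ~ (c³/6)·n^{3(1−α)} = (2³/6)·n^{-1.5} → 0, so by Markov's inequality G has no triangles w.h.p.

E[X] ≈ 0.000; in regime p = Θ(1/n^{3/2}) E[X] tends to 0 (below the triangle threshold p ~ 1/n).


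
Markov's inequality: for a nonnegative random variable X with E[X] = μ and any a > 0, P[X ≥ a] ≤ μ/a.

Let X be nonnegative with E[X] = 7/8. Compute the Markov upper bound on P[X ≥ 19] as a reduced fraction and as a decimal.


μ = E[X] = 7/8, a = 19.
Markov: P[X ≥ 19] ≤ μ/a = (7/8)/19 = 7/152.
Numerically: ≈ 0.04605.
(Since a = 19 > μ = 0.87500, the bound 7/152 is < 1 and informative.)

P[X ≥ 19] ≤ 7/152 ≈ 0.04605.


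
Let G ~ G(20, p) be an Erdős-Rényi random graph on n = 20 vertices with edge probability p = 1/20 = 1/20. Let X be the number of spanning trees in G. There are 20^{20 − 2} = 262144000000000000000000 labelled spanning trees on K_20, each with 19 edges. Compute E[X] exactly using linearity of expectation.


K_20 has 20^{20 − 2} = 262144000000000000000000 labelled spanning trees.
For each such spanning tree H, let X_H = 1 if all 19 edges of H are present in G. Then P[X_H = 1] = p^{19} = (1/20)^{19} = 1/5242880000000000000000000.
By linearity of expectation: E[X] = Σ_H E[X_H] = 262144000000000000000000 · p^{19} = 262144000000000000000000 · 1/5242880000000000000000000 = 1/20.
Numerically: E[X] ≈ 0.05.

E[X] = 262144000000000000000000 · (1/20)^{19} = 1/20 ≈ 0.05.


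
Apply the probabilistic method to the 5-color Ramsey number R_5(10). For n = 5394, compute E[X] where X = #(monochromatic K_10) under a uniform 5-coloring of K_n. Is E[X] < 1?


E[X] = C(5394, 10) · 5^{1 − 45} = 5697982524930156243149785372878 · 5^{−44} = 5697982524930156243149785372878/5684341886080801486968994140625.
As a reduced fraction: E[X] = 5697982524930156243149785372878/5684341886080801486968994140625 ≈ 1.00240.
Is E[X] < 1? NO.
Since E[X] ≥ 1, the first-moment bound is inconclusive at n = 5394; it does NOT by itself certify R_5(10) > 5394.

E[X] = 5697982524930156243149785372878/5684341886080801486968994140625 ≈ 1.00240; E[X] ≥ 1; first-moment method inconclusive here.


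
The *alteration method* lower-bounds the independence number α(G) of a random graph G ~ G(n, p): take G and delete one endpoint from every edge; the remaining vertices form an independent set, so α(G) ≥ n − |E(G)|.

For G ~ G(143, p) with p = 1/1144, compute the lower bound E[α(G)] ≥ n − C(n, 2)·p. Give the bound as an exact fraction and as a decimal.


E[|E(G)|] = C(143, 2)·p = 10153 · (1/1144) = 71/8.
E[α(G)] ≥ n − E[|E(G)|] = 143 − 71/8 = 1073/8.
Numerically: ≈ 134.125000.
(This is only a lower bound; the true E[α(G)] may be larger.)

E[α(G)] ≥ 1073/8 ≈ 134.125000.


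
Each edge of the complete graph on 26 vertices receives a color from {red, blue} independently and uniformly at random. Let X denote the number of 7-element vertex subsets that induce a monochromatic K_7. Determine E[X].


Let X = Σ_S X_S over the C(26, 7) = 657800 subsets S of size 7, where X_S = 1 if the K_7 on S is monochromatic.
For a fixed S, the K_7 on S has C(7, 2) = 21 edges. P[all 21 edges red] = (1/2)^21, and likewise for blue, so P[monochromatic] = 2·(1/2)^21 = 2^{1 − 21} = 1/1048576.
Summing: E[X] = C(26, 7) · 2^{1 − 21} = 657800 · 1/1048576 = 82225/131072.
Numerically: E[X] ≈ 0.6273.

E[X] = C(26,7)·2^(1−C(7,2)) = 82225/131072 ≈ 0.6273.


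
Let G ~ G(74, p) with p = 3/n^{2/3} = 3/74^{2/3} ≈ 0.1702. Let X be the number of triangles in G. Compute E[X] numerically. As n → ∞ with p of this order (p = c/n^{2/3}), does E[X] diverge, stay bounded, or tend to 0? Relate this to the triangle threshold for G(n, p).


Number of potential triangles: C(74, 3) = 64824.
Each occurs with probability p³ ≈ (0.1702)³ ≈ 4.930606e-03.
By linearity: E[X] = C(74, 3)·p³ ≈ 64824 · 4.930606e-03 ≈ 319.6216.
Since α = 2/3 < 1, p = c/n^{2/3} ≫ 1/n is above the triangle threshold p ~ 1/n. Asymptotically E[X] ~ (c³/6)·n^{3(1−α)} = (3³/6)·n^{1} → ∞; triangles are abundant w.h.p.

E[X] ≈ 319.6216; in regime p = Θ(1/n^{2/3}) E[X] diverges (above the triangle threshold p ~ 1/n).
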